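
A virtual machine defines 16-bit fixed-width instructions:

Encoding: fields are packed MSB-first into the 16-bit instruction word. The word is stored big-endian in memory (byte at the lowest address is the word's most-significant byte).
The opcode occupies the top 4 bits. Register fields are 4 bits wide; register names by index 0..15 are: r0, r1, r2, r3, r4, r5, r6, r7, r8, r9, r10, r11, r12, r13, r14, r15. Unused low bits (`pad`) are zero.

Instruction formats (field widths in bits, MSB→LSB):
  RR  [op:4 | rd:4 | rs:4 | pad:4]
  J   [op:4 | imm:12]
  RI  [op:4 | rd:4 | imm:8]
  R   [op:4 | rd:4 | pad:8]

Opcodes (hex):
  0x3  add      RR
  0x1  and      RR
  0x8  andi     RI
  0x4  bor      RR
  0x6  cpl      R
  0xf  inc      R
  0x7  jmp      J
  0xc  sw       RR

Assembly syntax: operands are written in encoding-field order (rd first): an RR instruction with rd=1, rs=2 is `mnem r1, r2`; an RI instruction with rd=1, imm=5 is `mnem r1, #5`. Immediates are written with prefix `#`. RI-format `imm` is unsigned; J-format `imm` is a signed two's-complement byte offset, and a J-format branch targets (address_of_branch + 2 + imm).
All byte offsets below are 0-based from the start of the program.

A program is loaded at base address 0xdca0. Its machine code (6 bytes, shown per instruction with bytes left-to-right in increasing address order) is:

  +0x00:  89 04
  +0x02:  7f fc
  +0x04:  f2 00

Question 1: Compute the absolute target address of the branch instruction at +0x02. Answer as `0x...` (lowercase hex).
[02] 7f fc → 0x7ffc
  op=0x7ffc>>12=0x7 ⇒ jmp (J)
  [11:0] imm=4092 (s12→-4) = #-4
  target = base 0xdca0 + off 0x02 + 2 + imm -4 = 0xdca0

0xdca0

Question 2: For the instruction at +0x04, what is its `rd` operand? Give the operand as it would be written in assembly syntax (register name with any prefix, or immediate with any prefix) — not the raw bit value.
r2

off 0x04: read f2 00 as big → 0xf200
  op=0xf200>>12=0xf ⇒ inc (R)
  rd: (w>>8)&0xf=0x2 → r2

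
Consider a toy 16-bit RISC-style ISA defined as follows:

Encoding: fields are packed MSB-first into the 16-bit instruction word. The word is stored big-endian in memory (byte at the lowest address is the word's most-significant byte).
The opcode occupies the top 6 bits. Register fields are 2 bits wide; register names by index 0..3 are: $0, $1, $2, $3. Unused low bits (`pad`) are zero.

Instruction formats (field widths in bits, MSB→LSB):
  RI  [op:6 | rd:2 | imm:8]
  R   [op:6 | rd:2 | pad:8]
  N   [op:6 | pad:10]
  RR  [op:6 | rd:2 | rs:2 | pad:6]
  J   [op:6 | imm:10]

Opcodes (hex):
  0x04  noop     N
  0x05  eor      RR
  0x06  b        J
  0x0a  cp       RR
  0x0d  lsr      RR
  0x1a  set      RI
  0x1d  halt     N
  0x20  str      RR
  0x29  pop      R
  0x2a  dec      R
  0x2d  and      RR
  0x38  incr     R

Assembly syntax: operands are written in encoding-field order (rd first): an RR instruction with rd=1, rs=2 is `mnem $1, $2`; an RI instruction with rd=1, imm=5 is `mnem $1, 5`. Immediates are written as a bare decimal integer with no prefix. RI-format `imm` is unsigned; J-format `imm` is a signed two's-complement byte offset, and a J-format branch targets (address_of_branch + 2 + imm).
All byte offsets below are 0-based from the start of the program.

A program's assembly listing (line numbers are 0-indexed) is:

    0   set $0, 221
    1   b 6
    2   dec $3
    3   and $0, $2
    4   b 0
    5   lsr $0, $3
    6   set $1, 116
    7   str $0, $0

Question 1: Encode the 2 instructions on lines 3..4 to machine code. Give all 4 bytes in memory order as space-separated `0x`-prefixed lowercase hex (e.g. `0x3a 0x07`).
line 3 (and): pack op=0x2d:6|rd=0:2|rs=2:2|pad=0:6 = 0xb480; big→ b4 80
line 4 (b): pack op=0x6:6|imm=0:10 = 0x1800; big→ 18 00

0xb4 0x80 0x18 0x00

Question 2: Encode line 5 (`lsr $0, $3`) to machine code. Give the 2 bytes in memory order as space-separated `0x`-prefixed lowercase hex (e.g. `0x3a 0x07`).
line 5 (lsr): pack op=0xd:6|rd=0:2|rs=3:2|pad=0:6 = 0x34c0; big→ 34 c0

0x34 0xc0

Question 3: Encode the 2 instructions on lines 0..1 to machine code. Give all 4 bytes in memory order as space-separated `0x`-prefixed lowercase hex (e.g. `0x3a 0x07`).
0x68 0xdd 0x18 0x06

0. set fields op=0x1a:6|rd=0:2|imm=221:8 → word 68ddh → 68 dd
1. b fields op=0x6:6|imm=6:10 → word 1806h → 18 06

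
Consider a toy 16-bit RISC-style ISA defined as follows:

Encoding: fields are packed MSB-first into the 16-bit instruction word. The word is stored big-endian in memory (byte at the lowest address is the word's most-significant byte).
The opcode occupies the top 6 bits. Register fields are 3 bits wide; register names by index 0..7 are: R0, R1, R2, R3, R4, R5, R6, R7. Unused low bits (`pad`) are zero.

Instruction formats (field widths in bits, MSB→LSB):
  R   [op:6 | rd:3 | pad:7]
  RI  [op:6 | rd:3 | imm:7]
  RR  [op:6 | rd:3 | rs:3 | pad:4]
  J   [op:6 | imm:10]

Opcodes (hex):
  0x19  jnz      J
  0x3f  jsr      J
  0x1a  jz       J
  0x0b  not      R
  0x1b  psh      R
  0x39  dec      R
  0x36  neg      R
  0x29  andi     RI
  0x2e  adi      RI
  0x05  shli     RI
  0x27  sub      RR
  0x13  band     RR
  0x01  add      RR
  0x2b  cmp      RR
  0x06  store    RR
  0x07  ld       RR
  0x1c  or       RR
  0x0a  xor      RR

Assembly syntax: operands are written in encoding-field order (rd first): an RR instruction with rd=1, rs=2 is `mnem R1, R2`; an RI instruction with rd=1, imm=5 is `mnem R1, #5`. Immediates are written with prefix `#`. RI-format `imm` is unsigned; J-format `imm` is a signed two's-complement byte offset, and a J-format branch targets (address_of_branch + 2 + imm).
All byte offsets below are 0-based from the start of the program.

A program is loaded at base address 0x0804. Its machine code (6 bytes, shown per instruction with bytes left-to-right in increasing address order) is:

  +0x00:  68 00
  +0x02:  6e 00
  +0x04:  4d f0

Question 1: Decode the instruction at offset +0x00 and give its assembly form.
off 0x00: read 68 00 as big → 0x6800
  opcode bits[15:10]=0x1a: jz/J
  imm: (w>>0)&0x3ff=0x0 → #0

jz #0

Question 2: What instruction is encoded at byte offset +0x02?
psh R4

[02] 6e 00 → 0x6e00
  top 6b → 0x1b → psh [R]
  rd: (w>>7)&0x7=0x4 → R4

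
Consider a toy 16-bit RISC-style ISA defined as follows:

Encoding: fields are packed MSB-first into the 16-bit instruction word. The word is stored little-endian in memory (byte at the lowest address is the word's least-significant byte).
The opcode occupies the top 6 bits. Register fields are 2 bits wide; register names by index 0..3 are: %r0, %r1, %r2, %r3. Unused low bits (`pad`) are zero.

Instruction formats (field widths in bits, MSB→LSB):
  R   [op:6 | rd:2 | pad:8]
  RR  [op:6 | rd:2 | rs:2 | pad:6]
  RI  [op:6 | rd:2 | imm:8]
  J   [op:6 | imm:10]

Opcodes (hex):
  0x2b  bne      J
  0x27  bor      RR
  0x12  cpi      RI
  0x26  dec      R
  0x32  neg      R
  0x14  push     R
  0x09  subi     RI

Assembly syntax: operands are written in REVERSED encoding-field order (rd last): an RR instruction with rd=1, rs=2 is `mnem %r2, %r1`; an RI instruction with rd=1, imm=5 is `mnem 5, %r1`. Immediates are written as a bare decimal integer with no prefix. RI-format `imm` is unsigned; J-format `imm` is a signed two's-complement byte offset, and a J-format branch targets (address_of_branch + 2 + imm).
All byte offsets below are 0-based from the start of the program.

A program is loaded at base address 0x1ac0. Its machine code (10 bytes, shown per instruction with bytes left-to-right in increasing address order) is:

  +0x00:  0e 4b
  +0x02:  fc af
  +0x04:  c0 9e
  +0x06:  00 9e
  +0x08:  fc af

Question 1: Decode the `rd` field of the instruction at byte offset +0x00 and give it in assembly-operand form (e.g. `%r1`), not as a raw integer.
[00] 0e 4b → 0x4b0e
  opcode bits[15:10]=0x12: cpi/RI
  rd: (w>>8)&0x3=0x3 → %r3
  imm: (w>>0)&0xff=0xe → 14

%r3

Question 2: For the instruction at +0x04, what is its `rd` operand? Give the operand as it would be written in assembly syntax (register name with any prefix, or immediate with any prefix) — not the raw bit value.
+0x04: c0 9e ⇒ word 0x9ec0 (little)
  top 6b → 0x27 → bor [RR]
  [9:8] rd=2 = %r2
  [7:6] rs=3 = %r3

%r2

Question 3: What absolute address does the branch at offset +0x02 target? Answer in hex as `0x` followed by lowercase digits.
+0x02: fc af ⇒ word 0xaffc (little)
  top 6b → 0x2b → bne [J]
  [9:0] imm=1020 (s10→-4) = -4
  target = base 0x1ac0 + off 0x02 + 2 + imm -4 = 0x1ac0

0x1ac0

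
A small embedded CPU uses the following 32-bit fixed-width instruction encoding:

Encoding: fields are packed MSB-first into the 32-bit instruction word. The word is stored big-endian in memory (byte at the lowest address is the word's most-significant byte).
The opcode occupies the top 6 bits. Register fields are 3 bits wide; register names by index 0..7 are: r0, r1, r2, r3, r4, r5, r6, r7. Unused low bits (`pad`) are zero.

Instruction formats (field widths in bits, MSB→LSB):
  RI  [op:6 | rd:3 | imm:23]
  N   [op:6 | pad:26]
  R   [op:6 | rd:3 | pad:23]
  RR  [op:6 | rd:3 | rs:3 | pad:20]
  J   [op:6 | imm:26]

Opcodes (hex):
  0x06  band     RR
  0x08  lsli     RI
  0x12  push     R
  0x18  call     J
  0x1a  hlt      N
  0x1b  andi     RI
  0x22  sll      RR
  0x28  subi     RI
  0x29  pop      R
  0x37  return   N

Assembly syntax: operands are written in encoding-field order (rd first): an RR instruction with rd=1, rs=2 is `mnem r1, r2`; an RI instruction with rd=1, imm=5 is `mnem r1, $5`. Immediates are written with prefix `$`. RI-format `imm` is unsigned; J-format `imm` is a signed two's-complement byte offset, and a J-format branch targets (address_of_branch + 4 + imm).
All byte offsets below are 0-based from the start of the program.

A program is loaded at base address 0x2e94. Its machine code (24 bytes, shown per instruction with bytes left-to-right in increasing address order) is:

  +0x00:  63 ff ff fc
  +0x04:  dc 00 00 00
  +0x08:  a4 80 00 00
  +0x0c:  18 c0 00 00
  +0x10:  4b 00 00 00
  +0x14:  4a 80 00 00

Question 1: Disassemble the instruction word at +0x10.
+0x10: 4b 00 00 00 ⇒ word 0x4b000000 (big)
  top 6b → 0x12 → push [R]
  rd: (w>>23)&0x7=0x6 → r6

push r6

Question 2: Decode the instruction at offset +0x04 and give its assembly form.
off 0x04: read dc 00 00 00 as big → 0xdc000000
  top 6b → 0x37 → return [N]

return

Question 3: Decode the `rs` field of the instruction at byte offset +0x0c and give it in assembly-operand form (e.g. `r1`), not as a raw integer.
r4

[0c] 18 c0 00 00 → 0x18c00000
  opcode bits[31:26]=0x6: band/RR
  rd@[25:23]=0x1 ⇒ r1
  rs@[22:20]=0x4 ⇒ r4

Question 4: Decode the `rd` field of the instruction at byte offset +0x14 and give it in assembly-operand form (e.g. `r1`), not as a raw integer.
r5

+0x14: 4a 80 00 00 ⇒ word 0x4a800000 (big)
  top 6b → 0x12 → push [R]
  rd: (w>>23)&0x7=0x5 → r5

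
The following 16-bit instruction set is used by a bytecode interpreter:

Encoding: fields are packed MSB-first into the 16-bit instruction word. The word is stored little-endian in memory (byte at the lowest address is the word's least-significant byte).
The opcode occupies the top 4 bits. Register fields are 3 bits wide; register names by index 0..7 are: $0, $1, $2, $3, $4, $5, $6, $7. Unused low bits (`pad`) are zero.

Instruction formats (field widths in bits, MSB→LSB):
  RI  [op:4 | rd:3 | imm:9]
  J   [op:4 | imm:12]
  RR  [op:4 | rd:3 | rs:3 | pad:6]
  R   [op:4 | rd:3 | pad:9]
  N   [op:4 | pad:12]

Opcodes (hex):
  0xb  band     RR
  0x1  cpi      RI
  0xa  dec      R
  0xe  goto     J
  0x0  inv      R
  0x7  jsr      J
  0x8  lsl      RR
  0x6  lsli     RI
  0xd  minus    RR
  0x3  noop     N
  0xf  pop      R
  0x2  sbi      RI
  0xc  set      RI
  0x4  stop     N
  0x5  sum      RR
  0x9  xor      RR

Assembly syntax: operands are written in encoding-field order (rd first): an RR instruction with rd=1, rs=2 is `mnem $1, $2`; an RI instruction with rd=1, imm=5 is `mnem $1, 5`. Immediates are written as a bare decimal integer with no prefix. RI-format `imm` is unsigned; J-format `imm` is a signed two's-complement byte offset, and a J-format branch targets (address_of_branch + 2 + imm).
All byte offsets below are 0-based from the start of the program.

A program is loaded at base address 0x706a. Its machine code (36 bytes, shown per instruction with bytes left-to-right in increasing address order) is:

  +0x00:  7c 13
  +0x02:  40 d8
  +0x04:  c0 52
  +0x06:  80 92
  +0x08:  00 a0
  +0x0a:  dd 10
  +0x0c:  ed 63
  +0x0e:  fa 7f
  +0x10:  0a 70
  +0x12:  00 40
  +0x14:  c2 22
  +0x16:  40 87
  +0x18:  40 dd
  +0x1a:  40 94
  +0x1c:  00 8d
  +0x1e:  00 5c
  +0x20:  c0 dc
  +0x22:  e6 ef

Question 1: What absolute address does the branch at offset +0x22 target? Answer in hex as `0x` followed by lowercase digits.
0x7074

+0x22: e6 ef ⇒ word 0xefe6 (little)
  top 4b → 0xe → goto [J]
  imm@[11:0]=0xfe6 (s12→-26) ⇒ -26
  target = base 0x706a + off 0x22 + 2 + imm -26 = 0x7074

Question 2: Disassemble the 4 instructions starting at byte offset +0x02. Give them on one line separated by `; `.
minus $4, $1; sum $1, $3; xor $1, $2; dec $0

off 0x02: read 40 d8 as little → 0xd840
  top 4b → 0xd → minus [RR]
  rd@[11:9]=0x4 ⇒ $4
  rs@[8:6]=0x1 ⇒ $1
off 0x04: read c0 52 as little → 0x52c0
  top 4b → 0x5 → sum [RR]
  rd@[11:9]=0x1 ⇒ $1
  rs@[8:6]=0x3 ⇒ $3
off 0x06: read 80 92 as little → 0x9280
  top 4b → 0x9 → xor [RR]
  rd@[11:9]=0x1 ⇒ $1
  rs@[8:6]=0x2 ⇒ $2
off 0x08: read 00 a0 as little → 0xa000
  top 4b → 0xa → dec [R]
  rd@[11:9]=0x0 ⇒ $0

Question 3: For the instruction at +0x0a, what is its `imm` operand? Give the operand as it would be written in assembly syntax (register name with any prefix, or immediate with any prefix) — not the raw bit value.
+0x0a: dd 10 ⇒ word 0x10dd (little)
  opcode bits[15:12]=0x1: cpi/RI
  [11:9] rd=0 = $0
  [8:0] imm=221 = 221

221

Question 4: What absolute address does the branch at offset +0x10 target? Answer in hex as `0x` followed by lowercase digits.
+0x10: 0a 70 ⇒ word 0x700a (little)
  op=0x700a>>12=0x7 ⇒ jsr (J)
  imm: (w>>0)&0xfff=0xa → 10
  target = base 0x706a + off 0x10 + 2 + imm 10 = 0x7086

0x7086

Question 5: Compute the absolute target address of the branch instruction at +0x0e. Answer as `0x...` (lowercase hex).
off 0x0e: read fa 7f as little → 0x7ffa
  top 4b → 0x7 → jsr [J]
  [11:0] imm=4090 (s12→-6) = -6
  target = base 0x706a + off 0x0e + 2 + imm -6 = 0x7074

0x7074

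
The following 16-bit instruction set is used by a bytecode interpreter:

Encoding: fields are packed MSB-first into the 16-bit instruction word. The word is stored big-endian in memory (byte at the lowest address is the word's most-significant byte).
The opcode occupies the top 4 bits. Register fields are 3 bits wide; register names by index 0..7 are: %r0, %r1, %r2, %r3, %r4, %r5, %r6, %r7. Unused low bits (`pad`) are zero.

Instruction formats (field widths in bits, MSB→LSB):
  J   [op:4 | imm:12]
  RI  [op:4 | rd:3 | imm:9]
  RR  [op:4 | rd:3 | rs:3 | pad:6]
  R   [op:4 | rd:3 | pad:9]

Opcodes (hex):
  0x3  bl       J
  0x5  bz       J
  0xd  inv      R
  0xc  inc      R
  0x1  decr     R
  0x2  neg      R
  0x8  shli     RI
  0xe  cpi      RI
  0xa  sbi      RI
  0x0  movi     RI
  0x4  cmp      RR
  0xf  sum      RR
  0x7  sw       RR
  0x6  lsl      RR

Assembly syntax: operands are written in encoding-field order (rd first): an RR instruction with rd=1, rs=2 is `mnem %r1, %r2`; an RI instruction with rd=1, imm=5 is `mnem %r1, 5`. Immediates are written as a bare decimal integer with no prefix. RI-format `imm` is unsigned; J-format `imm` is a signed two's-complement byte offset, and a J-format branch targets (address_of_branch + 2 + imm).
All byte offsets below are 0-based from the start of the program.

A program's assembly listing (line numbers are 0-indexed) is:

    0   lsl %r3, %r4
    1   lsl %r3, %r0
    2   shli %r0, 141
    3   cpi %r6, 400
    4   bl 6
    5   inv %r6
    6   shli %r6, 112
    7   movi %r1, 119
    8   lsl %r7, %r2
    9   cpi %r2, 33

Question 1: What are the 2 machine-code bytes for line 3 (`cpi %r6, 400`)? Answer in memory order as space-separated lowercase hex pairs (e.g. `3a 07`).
3. cpi fields op=0xe:4|rd=6:3|imm=400:9 → word ed90h → ed 90

ed 90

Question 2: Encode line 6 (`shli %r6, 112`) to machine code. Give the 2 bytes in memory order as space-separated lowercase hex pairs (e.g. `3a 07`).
8c 70

line 6 (shli): pack op=0x8:4|rd=6:3|imm=112:9 = 0x8c70; big→ 8c 70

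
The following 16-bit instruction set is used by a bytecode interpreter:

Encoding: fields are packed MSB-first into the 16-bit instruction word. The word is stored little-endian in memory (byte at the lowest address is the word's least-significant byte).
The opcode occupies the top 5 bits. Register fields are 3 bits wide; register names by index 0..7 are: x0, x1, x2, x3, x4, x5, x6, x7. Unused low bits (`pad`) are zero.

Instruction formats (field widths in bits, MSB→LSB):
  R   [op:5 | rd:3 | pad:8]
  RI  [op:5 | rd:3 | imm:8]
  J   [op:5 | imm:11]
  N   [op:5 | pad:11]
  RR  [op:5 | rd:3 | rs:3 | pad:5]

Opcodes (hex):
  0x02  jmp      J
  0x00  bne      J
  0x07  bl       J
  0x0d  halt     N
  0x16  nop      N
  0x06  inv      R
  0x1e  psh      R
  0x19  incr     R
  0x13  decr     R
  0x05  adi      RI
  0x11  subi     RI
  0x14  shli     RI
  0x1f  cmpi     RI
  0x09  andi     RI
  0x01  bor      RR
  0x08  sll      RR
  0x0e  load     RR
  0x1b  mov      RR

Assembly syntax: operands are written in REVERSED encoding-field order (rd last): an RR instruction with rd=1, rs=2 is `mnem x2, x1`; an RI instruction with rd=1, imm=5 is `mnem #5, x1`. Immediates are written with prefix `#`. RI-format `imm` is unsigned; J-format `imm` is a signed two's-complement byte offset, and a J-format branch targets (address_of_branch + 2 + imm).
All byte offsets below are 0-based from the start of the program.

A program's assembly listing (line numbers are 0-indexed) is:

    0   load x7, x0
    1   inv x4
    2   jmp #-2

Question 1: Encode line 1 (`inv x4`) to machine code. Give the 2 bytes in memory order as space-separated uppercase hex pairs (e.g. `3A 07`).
1. inv fields op=0x6:5|rd=4:3|pad=0:8 → word 3400h → 00 34

00 34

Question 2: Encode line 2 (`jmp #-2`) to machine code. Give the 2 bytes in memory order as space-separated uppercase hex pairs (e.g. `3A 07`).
2. jmp fields op=0x2:5|imm=-2:11 → word 17feh → fe 17

FE 17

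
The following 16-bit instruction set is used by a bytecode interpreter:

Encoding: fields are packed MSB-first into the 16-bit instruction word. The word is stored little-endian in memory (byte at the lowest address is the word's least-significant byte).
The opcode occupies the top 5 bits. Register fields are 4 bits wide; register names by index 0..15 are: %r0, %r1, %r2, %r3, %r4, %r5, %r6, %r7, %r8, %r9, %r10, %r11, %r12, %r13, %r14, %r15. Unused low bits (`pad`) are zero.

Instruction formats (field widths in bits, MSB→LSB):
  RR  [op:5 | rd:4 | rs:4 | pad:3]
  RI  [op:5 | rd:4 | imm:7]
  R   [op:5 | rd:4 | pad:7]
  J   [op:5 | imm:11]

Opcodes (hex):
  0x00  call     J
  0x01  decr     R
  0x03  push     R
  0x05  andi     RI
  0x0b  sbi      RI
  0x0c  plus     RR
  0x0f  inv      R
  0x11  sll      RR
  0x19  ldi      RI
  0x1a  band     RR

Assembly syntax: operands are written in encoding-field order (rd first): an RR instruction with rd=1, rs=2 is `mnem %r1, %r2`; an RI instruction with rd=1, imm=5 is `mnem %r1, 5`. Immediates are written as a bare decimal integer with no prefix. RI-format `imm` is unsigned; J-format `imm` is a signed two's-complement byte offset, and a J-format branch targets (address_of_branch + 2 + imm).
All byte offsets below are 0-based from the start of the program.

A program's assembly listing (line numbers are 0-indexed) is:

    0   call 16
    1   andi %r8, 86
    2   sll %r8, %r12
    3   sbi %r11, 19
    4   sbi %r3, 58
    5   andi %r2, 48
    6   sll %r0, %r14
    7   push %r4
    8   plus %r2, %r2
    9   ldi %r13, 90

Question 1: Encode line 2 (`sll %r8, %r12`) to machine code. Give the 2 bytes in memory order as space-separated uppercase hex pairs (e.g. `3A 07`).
60 8C

L2: sll op=0x11:5|rd=8:4|rs=12:4|pad=0:3 ⇒ 0x8c60 ⇒ little 60 8c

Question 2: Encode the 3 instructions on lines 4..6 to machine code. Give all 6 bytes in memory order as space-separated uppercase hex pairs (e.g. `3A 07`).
BA 59 30 29 70 88

line 4 (sbi): pack op=0xb:5|rd=3:4|imm=58:7 = 0x59ba; little→ ba 59
line 5 (andi): pack op=0x5:5|rd=2:4|imm=48:7 = 0x2930; little→ 30 29
line 6 (sll): pack op=0x11:5|rd=0:4|rs=14:4|pad=0:3 = 0x8870; little→ 70 88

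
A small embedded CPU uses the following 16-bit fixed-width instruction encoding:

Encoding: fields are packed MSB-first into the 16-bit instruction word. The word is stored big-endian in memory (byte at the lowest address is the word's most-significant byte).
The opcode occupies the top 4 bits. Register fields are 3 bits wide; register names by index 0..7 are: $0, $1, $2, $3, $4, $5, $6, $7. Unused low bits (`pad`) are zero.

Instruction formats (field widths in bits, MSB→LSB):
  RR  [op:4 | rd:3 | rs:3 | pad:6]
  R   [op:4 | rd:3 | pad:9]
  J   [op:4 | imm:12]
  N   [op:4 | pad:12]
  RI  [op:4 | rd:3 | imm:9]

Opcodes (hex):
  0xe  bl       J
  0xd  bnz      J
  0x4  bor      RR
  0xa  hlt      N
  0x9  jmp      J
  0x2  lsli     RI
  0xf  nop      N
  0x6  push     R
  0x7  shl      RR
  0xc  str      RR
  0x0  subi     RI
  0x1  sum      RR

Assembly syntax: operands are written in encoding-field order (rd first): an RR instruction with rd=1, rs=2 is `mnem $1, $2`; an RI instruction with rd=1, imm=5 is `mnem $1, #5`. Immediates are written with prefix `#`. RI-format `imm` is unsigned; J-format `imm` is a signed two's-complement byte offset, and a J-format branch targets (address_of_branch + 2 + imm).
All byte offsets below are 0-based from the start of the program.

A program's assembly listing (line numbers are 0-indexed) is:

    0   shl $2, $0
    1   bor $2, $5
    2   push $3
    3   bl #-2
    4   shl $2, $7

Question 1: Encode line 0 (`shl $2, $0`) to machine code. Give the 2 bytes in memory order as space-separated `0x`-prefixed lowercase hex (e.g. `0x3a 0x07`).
line 0 (shl): pack op=0x7:4|rd=2:3|rs=0:3|pad=0:6 = 0x7400; big→ 74 00

0x74 0x00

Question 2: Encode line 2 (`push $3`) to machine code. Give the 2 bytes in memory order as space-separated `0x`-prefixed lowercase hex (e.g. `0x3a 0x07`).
L2: push op=0x6:4|rd=3:3|pad=0:9 ⇒ 0x6600 ⇒ big 66 00

0x66 0x00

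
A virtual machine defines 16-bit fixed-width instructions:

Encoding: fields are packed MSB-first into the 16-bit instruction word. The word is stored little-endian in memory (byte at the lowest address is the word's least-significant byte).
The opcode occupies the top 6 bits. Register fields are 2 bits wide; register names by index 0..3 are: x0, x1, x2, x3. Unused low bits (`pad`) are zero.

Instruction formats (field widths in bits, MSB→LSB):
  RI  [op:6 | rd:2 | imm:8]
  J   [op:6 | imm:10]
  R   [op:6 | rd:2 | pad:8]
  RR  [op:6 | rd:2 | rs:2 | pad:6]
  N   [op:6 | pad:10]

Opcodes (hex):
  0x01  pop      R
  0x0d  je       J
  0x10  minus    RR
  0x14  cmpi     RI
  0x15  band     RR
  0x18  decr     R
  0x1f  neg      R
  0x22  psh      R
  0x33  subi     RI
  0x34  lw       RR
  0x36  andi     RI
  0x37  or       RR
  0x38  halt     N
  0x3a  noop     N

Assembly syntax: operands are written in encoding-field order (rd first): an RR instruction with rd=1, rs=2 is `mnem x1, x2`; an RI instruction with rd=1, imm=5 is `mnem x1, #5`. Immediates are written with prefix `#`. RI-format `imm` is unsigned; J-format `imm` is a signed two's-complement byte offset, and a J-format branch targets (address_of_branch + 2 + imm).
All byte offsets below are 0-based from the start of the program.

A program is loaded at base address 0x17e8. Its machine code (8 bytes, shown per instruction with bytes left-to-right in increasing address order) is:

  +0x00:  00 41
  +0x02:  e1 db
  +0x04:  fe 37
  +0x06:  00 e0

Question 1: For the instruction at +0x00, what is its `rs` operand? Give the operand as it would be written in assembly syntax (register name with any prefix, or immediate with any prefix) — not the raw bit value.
[00] 00 41 → 0x4100
  top 6b → 0x10 → minus [RR]
  rd: (w>>8)&0x3=0x1 → x1
  rs: (w>>6)&0x3=0x0 → x0

x0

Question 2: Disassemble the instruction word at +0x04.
@+04  little-endian(fe 37) = 0x37fe
  op=0x37fe>>10=0xd ⇒ je (J)
  imm@[9:0]=0x3fe (s10→-2) ⇒ #-2

je #-2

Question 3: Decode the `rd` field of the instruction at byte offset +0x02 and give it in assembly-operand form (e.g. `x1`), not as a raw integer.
x3

+0x02: e1 db ⇒ word 0xdbe1 (little)
  opcode bits[15:10]=0x36: andi/RI
  [9:8] rd=3 = x3
  [7:0] imm=225 = #225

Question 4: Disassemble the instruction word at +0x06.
+0x06: 00 e0 ⇒ word 0xe000 (little)
  opcode bits[15:10]=0x38: halt/N

halt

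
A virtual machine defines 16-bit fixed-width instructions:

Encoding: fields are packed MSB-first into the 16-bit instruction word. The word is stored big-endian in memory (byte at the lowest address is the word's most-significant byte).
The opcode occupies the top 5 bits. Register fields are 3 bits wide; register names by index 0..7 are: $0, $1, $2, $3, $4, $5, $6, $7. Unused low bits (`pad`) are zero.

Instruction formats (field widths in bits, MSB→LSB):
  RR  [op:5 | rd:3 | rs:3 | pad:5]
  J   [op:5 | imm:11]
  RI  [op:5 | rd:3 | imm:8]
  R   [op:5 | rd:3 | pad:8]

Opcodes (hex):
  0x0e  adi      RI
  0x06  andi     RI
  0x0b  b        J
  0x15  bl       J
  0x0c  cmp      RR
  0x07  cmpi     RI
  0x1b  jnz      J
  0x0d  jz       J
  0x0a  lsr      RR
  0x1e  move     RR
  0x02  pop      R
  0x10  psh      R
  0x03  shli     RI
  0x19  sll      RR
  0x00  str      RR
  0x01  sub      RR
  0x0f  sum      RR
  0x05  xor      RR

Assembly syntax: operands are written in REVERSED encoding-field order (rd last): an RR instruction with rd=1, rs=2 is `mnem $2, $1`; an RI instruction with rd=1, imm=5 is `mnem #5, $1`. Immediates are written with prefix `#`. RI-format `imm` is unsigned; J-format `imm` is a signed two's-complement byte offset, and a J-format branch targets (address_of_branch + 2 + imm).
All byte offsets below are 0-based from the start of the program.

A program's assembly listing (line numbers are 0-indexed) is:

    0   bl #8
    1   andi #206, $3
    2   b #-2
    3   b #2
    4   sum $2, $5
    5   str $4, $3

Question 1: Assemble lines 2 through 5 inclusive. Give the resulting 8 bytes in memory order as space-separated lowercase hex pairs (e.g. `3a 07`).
L2: b op=0xb:5|imm=-2:11 ⇒ 0x5ffe ⇒ big 5f fe
L3: b op=0xb:5|imm=2:11 ⇒ 0x5802 ⇒ big 58 02
L4: sum op=0xf:5|rd=5:3|rs=2:3|pad=0:5 ⇒ 0x7d40 ⇒ big 7d 40
L5: str op=0x0:5|rd=3:3|rs=4:3|pad=0:5 ⇒ 0x0380 ⇒ big 03 80

5f fe 58 02 7d 40 03 80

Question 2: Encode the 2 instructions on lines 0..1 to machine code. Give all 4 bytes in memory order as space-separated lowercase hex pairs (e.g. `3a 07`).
a8 08 33 ce

L0: bl op=0x15:5|imm=8:11 ⇒ 0xa808 ⇒ big a8 08
L1: andi op=0x6:5|rd=3:3|imm=206:8 ⇒ 0x33ce ⇒ big 33 ce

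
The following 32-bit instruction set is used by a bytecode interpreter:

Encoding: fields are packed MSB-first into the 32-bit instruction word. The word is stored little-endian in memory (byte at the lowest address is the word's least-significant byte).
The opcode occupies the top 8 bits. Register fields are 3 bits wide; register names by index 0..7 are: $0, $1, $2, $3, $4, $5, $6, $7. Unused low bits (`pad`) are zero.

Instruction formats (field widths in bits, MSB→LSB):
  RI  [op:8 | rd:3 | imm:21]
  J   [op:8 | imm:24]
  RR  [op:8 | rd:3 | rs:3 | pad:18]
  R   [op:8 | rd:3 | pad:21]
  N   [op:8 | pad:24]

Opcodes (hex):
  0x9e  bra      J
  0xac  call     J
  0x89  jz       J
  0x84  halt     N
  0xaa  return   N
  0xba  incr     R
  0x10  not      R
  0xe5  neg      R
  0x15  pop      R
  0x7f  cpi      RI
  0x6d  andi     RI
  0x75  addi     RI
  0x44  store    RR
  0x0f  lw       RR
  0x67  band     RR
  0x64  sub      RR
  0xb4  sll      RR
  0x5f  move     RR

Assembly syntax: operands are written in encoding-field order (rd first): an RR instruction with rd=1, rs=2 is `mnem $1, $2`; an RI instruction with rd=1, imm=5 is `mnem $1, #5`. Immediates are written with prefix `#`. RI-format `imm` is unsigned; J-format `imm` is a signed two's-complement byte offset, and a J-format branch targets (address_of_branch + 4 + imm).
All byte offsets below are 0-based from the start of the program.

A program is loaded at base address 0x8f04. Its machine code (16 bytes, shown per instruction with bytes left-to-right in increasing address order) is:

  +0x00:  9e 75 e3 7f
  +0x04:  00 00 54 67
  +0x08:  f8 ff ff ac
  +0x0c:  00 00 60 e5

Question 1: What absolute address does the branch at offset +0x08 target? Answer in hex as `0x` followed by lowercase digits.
0x8f08

off 0x08: read f8 ff ff ac as little → 0xacfffff8
  top 8b → 0xac → call [J]
  imm@[23:0]=0xfffff8 (s24→-8) ⇒ #-8
  target = base 0x8f04 + off 0x08 + 4 + imm -8 = 0x8f08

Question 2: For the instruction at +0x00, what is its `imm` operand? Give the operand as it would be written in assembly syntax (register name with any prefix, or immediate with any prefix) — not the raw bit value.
@+00  little-endian(9e 75 e3 7f) = 0x7fe3759e
  op=0x7fe3759e>>24=0x7f ⇒ cpi (RI)
  rd: (w>>21)&0x7=0x7 → $7
  imm: (w>>0)&0x1fffff=0x3759e → #226718

#226718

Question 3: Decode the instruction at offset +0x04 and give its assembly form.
band $2, $5

+0x04: 00 00 54 67 ⇒ word 0x67540000 (little)
  opcode bits[31:24]=0x67: band/RR
  rd@[23:21]=0x2 ⇒ $2
  rs@[20:18]=0x5 ⇒ $5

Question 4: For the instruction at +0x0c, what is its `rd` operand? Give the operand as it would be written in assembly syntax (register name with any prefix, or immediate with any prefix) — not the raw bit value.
$3

+0x0c: 00 00 60 e5 ⇒ word 0xe5600000 (little)
  op=0xe5600000>>24=0xe5 ⇒ neg (R)
  rd: (w>>21)&0x7=0x3 → $3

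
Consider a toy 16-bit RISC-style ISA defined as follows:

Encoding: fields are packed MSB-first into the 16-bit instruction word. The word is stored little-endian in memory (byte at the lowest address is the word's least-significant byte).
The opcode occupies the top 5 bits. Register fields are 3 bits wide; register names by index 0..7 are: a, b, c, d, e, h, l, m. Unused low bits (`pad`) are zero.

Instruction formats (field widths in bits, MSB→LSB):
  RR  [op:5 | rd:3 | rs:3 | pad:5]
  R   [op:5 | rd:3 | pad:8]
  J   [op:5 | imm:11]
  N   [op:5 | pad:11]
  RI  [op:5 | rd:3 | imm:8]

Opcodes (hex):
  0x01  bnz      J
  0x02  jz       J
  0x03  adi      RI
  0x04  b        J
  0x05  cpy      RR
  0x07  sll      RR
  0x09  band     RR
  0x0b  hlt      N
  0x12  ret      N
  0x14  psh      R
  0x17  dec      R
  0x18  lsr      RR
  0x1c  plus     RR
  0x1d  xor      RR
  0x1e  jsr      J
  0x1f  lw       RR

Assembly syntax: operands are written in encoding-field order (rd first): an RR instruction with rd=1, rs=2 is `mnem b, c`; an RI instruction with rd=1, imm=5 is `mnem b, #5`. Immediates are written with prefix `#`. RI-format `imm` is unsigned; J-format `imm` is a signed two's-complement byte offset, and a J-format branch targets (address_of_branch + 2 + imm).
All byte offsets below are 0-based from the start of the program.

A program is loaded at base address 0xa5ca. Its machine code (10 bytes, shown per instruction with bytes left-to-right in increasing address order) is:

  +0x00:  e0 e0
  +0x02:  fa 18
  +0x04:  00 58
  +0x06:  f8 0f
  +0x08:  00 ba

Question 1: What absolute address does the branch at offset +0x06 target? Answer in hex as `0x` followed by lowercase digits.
0xa5ca

+0x06: f8 0f ⇒ word 0x0ff8 (little)
  op=0x0ff8>>11=0x1 ⇒ bnz (J)
  imm@[10:0]=0x7f8 (s11→-8) ⇒ #-8
  target = base 0xa5ca + off 0x06 + 2 + imm -8 = 0xa5ca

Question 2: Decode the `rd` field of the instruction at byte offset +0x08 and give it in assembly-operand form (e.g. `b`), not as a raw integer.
c

off 0x08: read 00 ba as little → 0xba00
  top 5b → 0x17 → dec [R]
  [10:8] rd=2 = c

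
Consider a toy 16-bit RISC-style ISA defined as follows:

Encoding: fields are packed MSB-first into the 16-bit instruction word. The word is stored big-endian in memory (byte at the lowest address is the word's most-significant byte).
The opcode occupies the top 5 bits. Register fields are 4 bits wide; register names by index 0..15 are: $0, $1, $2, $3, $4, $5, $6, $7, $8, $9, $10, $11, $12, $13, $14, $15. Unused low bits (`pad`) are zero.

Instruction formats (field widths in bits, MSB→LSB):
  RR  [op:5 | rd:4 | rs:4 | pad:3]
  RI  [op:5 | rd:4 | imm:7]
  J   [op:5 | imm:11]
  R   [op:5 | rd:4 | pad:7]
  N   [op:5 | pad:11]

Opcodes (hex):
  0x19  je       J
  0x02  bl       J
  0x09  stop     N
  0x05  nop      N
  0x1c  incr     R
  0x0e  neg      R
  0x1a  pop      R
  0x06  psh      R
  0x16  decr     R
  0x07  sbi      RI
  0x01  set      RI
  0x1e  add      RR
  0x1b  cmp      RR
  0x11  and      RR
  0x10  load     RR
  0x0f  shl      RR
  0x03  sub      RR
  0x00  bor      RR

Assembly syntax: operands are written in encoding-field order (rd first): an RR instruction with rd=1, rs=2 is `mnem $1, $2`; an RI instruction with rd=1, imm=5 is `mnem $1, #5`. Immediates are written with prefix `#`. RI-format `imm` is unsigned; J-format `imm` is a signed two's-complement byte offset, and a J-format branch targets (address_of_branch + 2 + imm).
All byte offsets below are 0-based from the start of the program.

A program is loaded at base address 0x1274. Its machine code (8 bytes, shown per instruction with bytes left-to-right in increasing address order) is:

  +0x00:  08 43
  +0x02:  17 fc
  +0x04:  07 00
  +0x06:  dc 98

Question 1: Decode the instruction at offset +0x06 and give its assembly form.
cmp $9, $3

+0x06: dc 98 ⇒ word 0xdc98 (big)
  opcode bits[15:11]=0x1b: cmp/RR
  [10:7] rd=9 = $9
  [6:3] rs=3 = $3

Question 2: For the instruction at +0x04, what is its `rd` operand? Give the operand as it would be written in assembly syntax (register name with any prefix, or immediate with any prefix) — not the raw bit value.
$14

+0x04: 07 00 ⇒ word 0x0700 (big)
  op=0x0700>>11=0x0 ⇒ bor (RR)
  rd: (w>>7)&0xf=0xe → $14
  rs: (w>>3)&0xf=0x0 → $0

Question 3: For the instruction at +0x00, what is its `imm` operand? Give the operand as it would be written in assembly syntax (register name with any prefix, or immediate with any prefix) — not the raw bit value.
@+00  big-endian(08 43) = 0x0843
  opcode bits[15:11]=0x1: set/RI
  rd: (w>>7)&0xf=0x0 → $0
  imm: (w>>0)&0x7f=0x43 → #67

#67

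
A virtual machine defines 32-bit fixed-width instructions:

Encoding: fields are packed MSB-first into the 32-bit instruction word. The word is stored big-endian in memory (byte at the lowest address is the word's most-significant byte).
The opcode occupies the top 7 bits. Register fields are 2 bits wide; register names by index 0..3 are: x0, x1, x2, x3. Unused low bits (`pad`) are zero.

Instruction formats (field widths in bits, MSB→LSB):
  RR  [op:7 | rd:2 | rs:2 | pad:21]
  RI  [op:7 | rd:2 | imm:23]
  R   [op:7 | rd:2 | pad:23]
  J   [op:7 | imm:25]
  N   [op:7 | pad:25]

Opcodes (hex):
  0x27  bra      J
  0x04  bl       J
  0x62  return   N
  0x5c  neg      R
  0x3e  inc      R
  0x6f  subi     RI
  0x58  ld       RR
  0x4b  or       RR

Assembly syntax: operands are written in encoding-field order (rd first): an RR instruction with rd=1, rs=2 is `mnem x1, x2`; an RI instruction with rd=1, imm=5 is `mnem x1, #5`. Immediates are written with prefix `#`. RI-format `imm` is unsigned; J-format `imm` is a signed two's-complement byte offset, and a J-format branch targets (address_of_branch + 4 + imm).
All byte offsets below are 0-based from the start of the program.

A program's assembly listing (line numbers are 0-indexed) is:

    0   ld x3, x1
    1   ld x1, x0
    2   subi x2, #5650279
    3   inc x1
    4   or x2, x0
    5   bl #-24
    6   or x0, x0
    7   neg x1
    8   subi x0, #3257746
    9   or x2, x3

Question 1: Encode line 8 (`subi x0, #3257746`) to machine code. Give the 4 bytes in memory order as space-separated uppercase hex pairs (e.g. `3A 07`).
DE 31 B5 92

L8: subi op=0x6f:7|rd=0:2|imm=3257746:23 ⇒ 0xde31b592 ⇒ big de 31 b5 92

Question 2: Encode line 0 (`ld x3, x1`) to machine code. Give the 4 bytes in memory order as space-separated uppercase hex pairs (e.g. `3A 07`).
0. ld fields op=0x58:7|rd=3:2|rs=1:2|pad=0:21 → word b1a00000h → b1 a0 00 00

B1 A0 00 00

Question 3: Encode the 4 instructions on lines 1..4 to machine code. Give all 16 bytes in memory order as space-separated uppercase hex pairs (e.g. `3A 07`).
line 1 (ld): pack op=0x58:7|rd=1:2|rs=0:2|pad=0:21 = 0xb0800000; big→ b0 80 00 00
line 2 (subi): pack op=0x6f:7|rd=2:2|imm=5650279:23 = 0xdf563767; big→ df 56 37 67
line 3 (inc): pack op=0x3e:7|rd=1:2|pad=0:23 = 0x7c800000; big→ 7c 80 00 00
line 4 (or): pack op=0x4b:7|rd=2:2|rs=0:2|pad=0:21 = 0x97000000; big→ 97 00 00 00

B0 80 00 00 DF 56 37 67 7C 80 00 00 97 00 00 00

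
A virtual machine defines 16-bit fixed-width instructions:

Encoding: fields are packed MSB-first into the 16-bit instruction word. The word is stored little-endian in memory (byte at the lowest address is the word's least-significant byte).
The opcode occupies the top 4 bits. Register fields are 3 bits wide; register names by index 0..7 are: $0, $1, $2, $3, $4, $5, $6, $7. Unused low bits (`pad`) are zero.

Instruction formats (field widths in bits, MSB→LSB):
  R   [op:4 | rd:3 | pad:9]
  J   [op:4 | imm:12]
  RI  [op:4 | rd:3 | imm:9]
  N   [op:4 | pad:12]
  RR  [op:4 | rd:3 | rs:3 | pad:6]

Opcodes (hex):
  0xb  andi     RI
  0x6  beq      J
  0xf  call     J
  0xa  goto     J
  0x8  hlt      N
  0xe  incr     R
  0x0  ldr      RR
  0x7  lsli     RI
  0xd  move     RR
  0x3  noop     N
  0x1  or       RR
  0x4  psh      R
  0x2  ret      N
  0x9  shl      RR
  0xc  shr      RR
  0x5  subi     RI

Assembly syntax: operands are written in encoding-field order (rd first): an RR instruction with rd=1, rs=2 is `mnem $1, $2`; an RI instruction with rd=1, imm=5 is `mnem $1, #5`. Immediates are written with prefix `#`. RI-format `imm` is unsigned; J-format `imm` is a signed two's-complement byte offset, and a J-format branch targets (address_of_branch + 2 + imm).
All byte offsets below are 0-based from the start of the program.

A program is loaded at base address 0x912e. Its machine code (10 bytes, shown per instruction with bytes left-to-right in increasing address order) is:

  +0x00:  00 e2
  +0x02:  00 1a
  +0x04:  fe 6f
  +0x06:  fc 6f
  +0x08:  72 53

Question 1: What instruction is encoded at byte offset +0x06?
off 0x06: read fc 6f as little → 0x6ffc
  op=0x6ffc>>12=0x6 ⇒ beq (J)
  [11:0] imm=4092 (s12→-4) = #-4

beq #-4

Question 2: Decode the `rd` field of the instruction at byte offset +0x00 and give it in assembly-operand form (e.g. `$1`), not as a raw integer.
[00] 00 e2 → 0xe200
  opcode bits[15:12]=0xe: incr/R
  [11:9] rd=1 = $1

$1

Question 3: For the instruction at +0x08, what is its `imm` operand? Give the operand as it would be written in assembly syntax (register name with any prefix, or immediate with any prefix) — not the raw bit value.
+0x08: 72 53 ⇒ word 0x5372 (little)
  opcode bits[15:12]=0x5: subi/RI
  [11:9] rd=1 = $1
  [8:0] imm=370 = #370

#370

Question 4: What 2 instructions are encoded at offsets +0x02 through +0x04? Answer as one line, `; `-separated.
[02] 00 1a → 0x1a00
  op=0x1a00>>12=0x1 ⇒ or (RR)
  [11:9] rd=5 = $5
  [8:6] rs=0 = $0
[04] fe 6f → 0x6ffe
  op=0x6ffe>>12=0x6 ⇒ beq (J)
  [11:0] imm=4094 (s12→-2) = #-2

or $5, $0; beq #-2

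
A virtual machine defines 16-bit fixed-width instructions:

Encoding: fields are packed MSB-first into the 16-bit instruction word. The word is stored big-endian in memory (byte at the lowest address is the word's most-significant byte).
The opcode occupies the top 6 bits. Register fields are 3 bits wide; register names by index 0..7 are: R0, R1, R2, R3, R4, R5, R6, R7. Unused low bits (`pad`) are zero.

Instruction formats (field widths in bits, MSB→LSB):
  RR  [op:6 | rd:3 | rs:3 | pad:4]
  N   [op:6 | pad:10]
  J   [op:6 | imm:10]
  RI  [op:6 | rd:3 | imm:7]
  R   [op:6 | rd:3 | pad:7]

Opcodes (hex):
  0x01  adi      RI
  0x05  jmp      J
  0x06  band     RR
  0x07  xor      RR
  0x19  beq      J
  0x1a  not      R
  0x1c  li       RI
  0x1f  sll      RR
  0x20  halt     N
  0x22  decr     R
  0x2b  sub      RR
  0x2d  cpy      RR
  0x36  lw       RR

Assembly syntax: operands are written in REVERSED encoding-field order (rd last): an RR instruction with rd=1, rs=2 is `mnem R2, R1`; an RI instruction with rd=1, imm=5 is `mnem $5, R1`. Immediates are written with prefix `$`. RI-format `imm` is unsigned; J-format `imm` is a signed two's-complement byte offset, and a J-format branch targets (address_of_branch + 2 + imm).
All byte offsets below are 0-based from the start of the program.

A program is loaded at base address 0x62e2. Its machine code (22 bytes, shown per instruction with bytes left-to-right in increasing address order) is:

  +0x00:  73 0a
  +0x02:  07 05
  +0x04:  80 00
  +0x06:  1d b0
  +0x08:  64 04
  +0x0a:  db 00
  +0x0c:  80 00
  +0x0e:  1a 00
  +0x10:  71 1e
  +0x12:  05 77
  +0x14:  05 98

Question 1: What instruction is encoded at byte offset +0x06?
@+06  big-endian(1d b0) = 0x1db0
  opcode bits[15:10]=0x7: xor/RR
  rd: (w>>7)&0x7=0x3 → R3
  rs: (w>>4)&0x7=0x3 → R3

xor R3, R3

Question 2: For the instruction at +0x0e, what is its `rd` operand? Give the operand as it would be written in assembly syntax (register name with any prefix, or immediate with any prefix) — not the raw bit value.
off 0x0e: read 1a 00 as big → 0x1a00
  top 6b → 0x6 → band [RR]
  rd@[9:7]=0x4 ⇒ R4
  rs@[6:4]=0x0 ⇒ R0

R4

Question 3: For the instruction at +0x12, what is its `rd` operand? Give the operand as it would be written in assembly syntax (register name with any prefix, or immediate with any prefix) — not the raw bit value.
R2

+0x12: 05 77 ⇒ word 0x0577 (big)
  op=0x0577>>10=0x1 ⇒ adi (RI)
  [9:7] rd=2 = R2
  [6:0] imm=119 = $119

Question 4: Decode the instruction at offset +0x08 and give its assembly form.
beq $4

off 0x08: read 64 04 as big → 0x6404
  opcode bits[15:10]=0x19: beq/J
  [9:0] imm=4 = $4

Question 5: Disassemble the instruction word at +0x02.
adi $5, R6

+0x02: 07 05 ⇒ word 0x0705 (big)
  top 6b → 0x1 → adi [RI]
  rd@[9:7]=0x6 ⇒ R6
  imm@[6:0]=0x5 ⇒ $5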